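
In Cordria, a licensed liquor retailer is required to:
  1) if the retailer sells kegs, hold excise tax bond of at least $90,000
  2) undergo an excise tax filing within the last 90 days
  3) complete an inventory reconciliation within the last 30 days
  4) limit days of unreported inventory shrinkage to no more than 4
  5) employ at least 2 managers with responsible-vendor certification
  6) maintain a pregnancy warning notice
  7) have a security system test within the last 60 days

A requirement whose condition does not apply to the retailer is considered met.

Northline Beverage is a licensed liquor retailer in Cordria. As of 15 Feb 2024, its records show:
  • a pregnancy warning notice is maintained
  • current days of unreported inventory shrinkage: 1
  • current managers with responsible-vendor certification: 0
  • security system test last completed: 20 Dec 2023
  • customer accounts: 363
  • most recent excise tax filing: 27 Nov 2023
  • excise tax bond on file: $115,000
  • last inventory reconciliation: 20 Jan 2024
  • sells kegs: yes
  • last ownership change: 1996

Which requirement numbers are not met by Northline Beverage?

5

1. condition 'sells kegs' holds; excise tax bond $115,000 ≥ $90,000 → met
2. excise tax filing 80 days ago vs limit 90 → met
3. inventory reconciliation 26 days ago vs limit 30 → met
4. days of unreported inventory shrinkage 1 ≤ 4 → met
5. managers with responsible-vendor certification 0 < 2 → not met
6. pregnancy warning notice present → met
7. security system test 57 days ago vs limit 60 → met
Not met: 5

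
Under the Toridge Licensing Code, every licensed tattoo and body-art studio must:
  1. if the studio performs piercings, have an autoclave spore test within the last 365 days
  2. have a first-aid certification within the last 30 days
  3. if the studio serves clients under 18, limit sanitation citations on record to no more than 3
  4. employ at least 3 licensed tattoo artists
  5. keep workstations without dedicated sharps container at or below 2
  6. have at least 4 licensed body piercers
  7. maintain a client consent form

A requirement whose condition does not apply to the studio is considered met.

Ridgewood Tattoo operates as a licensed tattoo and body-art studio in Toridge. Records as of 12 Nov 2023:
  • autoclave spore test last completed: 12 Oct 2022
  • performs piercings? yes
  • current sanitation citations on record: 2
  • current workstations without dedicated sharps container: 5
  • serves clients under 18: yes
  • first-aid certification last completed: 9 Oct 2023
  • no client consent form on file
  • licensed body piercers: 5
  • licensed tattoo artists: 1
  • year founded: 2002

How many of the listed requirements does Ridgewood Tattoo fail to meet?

5

1. condition 'performs piercings' holds; autoclave spore test 396 days ago vs limit 365 → not met
2. first-aid certification 34 days ago vs limit 30 → not met
3. condition 'serves clients under 18' holds; sanitation citations on record 2 ≤ 3 → met
4. licensed tattoo artists 1 < 3 → not met
5. workstations without dedicated sharps container 5 > 2 → not met
6. licensed body piercers 5 ≥ 4 → met
7. client consent form absent → not met
Not met: 5 of 7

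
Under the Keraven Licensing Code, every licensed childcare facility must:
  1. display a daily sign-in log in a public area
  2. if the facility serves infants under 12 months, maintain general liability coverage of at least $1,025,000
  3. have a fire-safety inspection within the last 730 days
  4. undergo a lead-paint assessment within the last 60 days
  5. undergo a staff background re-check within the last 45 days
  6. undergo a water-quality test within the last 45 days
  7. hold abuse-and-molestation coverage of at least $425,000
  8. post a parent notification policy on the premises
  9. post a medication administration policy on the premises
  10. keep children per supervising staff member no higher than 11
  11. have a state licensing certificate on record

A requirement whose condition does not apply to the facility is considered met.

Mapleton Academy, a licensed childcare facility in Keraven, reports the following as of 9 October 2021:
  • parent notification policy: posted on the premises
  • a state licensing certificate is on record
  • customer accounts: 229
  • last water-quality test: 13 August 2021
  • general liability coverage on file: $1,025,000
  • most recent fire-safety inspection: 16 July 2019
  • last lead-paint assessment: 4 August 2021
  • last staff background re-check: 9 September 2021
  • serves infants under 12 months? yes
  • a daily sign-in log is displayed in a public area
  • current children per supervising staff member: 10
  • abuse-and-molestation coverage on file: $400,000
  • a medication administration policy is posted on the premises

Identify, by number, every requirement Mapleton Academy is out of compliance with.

1. daily sign-in log present → met
2. condition 'serves infants under 12 months' holds; general liability coverage $1,025,000 ≥ $1,025,000 → met
3. fire-safety inspection 816 days ago vs limit 730 → not met
4. lead-paint assessment 66 days ago vs limit 60 → not met
5. staff background re-check 30 days ago vs limit 45 → met
6. water-quality test 57 days ago vs limit 45 → not met
7. abuse-and-molestation coverage $400,000 < $425,000 → not met
8. parent notification policy present → met
9. medication administration policy present → met
10. children per supervising staff member 10 ≤ 11 → met
11. state licensing certificate present → met
Not met: 3, 4, 6, 7

3, 4, 6, 7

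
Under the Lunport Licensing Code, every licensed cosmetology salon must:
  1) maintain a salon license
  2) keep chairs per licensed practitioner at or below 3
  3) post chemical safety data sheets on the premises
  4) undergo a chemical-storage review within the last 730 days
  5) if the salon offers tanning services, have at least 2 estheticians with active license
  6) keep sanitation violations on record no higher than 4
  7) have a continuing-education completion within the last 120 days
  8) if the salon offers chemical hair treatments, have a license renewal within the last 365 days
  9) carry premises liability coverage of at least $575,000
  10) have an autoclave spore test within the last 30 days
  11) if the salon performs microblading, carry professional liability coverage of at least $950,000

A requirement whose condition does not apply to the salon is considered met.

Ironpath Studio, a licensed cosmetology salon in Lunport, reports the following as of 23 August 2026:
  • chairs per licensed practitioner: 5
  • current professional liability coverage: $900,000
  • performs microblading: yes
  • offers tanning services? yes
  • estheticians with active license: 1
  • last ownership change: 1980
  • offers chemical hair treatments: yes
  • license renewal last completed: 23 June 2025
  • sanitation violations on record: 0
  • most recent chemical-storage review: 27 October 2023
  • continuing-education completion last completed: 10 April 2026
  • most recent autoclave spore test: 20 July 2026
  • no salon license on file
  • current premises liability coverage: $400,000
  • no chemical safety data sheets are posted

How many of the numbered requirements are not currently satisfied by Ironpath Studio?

1. salon license absent → not met
2. chairs per licensed practitioner 5 > 3 → not met
3. chemical safety data sheets absent → not met
4. chemical-storage review 1031 days ago vs limit 730 → not met
5. condition 'offers tanning services' holds; estheticians with active license 1 < 2 → not met
6. sanitation violations on record 0 ≤ 4 → met
7. continuing-education completion 135 days ago vs limit 120 → not met
8. condition 'offers chemical hair treatments' holds; license renewal 426 days ago vs limit 365 → not met
9. premises liability coverage $400,000 < $575,000 → not met
10. autoclave spore test 34 days ago vs limit 30 → not met
11. condition 'performs microblading' holds; professional liability coverage $900,000 < $950,000 → not met
Not met: 10 of 11

10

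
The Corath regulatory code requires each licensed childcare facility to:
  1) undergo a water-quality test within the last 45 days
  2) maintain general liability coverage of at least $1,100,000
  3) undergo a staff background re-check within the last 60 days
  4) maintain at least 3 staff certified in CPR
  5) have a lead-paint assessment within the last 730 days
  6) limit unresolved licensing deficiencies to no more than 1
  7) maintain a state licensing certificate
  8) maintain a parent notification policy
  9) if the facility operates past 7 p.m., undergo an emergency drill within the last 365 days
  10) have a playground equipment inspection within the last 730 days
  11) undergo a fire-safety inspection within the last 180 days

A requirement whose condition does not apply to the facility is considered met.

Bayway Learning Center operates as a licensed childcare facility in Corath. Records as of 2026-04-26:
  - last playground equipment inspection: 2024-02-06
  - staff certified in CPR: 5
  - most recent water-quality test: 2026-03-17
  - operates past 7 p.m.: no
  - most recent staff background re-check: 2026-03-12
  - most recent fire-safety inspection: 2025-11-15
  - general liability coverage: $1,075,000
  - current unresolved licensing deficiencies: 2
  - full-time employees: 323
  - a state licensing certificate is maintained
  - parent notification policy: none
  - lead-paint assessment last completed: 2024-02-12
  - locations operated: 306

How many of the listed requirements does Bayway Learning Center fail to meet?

5

1. water-quality test 40 days ago vs limit 45 → met
2. general liability coverage $1,075,000 < $1,100,000 → not met
3. staff background re-check 45 days ago vs limit 60 → met
4. staff certified in CPR 5 ≥ 3 → met
5. lead-paint assessment 804 days ago vs limit 730 → not met
6. unresolved licensing deficiencies 2 > 1 → not met
7. state licensing certificate present → met
8. parent notification policy absent → not met
9. condition 'operates past 7 p.m.' does not hold → requirement n/a → met
10. playground equipment inspection 810 days ago vs limit 730 → not met
11. fire-safety inspection 162 days ago vs limit 180 → met
Not met: 5 of 11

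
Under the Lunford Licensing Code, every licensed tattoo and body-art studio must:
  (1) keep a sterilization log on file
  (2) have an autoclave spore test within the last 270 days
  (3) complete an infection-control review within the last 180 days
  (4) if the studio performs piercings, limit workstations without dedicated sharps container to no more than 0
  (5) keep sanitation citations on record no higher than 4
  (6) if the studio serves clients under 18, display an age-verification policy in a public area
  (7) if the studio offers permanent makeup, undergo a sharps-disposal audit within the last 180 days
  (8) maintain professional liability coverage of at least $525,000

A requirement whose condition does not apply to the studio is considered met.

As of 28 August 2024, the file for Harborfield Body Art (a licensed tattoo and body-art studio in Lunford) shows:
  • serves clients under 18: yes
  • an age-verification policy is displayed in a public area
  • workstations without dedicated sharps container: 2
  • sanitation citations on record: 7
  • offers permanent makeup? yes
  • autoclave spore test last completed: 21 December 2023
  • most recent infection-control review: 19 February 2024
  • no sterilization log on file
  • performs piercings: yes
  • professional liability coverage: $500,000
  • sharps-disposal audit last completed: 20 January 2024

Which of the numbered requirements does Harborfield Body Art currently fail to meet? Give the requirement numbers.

1, 3, 4, 5, 7, 8

1. sterilization log absent → not met
2. autoclave spore test 251 days ago vs limit 270 → met
3. infection-control review 191 days ago vs limit 180 → not met
4. condition 'performs piercings' holds; workstations without dedicated sharps container 2 > 0 → not met
5. sanitation citations on record 7 > 4 → not met
6. condition 'serves clients under 18' holds; age-verification policy present → met
7. condition 'offers permanent makeup' holds; sharps-disposal audit 221 days ago vs limit 180 → not met
8. professional liability coverage $500,000 < $525,000 → not met
Not met: 1, 3, 4, 5, 7, 8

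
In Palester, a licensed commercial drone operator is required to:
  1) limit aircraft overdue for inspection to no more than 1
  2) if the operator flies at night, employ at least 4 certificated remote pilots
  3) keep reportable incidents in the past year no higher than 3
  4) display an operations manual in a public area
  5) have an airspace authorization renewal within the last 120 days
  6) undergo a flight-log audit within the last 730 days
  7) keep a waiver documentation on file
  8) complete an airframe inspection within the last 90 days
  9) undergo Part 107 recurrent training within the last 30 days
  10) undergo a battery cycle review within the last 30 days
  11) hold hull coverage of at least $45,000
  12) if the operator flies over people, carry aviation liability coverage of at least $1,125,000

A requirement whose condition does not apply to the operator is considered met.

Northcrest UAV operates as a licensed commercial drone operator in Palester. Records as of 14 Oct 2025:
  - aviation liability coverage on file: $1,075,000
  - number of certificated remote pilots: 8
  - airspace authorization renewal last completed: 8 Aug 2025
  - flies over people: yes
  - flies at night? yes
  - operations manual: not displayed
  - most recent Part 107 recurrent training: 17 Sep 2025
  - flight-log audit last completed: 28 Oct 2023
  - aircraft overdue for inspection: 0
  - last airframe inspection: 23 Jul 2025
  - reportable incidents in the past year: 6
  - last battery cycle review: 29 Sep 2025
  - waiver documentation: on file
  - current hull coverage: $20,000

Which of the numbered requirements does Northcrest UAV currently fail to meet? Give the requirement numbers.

3, 4, 11, 12

1. aircraft overdue for inspection 0 ≤ 1 → met
2. condition 'flies at night' holds; certificated remote pilots 8 ≥ 4 → met
3. reportable incidents in the past year 6 > 3 → not met
4. operations manual absent → not met
5. airspace authorization renewal 67 days ago vs limit 120 → met
6. flight-log audit 717 days ago vs limit 730 → met
7. waiver documentation present → met
8. airframe inspection 83 days ago vs limit 90 → met
9. Part 107 recurrent training 27 days ago vs limit 30 → met
10. battery cycle review 15 days ago vs limit 30 → met
11. hull coverage $20,000 < $45,000 → not met
12. condition 'flies over people' holds; aviation liability coverage $1,075,000 < $1,125,000 → not met
Not met: 3, 4, 11, 12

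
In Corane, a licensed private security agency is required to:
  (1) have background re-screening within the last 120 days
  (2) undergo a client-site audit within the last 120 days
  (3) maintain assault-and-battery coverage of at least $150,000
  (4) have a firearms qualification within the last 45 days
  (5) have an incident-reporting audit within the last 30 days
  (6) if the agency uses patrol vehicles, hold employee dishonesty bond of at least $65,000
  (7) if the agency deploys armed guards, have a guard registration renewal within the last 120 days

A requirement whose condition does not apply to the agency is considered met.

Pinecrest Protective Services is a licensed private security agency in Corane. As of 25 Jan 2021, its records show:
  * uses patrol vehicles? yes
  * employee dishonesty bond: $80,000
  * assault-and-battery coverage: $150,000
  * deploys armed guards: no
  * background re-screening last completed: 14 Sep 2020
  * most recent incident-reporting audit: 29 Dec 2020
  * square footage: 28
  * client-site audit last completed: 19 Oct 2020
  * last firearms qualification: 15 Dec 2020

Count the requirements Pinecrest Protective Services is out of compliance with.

1

1. background re-screening 133 days ago vs limit 120 → not met
2. client-site audit 98 days ago vs limit 120 → met
3. assault-and-battery coverage $150,000 ≥ $150,000 → met
4. firearms qualification 41 days ago vs limit 45 → met
5. incident-reporting audit 27 days ago vs limit 30 → met
6. condition 'uses patrol vehicles' holds; employee dishonesty bond $80,000 ≥ $65,000 → met
7. condition 'deploys armed guards' does not hold → requirement n/a → met
Not met: 1 of 7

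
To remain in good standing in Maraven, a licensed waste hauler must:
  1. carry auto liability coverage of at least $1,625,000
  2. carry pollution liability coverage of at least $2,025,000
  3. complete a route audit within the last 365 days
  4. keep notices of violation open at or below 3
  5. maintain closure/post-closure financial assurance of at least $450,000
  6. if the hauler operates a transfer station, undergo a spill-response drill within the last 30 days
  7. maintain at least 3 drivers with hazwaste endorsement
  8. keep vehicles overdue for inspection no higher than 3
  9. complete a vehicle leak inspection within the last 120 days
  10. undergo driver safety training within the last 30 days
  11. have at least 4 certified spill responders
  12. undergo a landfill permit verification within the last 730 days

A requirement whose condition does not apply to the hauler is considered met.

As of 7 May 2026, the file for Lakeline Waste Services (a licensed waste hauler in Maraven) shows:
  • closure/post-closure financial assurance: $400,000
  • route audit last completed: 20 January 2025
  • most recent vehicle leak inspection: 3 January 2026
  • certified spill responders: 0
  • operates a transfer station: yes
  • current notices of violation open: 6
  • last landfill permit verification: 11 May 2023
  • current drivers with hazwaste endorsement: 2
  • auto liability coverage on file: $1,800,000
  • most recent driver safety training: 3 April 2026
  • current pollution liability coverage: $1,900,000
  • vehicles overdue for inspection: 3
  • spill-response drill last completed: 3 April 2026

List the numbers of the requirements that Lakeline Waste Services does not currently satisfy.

2, 3, 4, 5, 6, 7, 9, 10, 11, 12

1. auto liability coverage $1,800,000 ≥ $1,625,000 → met
2. pollution liability coverage $1,900,000 < $2,025,000 → not met
3. route audit 472 days ago vs limit 365 → not met
4. notices of violation open 6 > 3 → not met
5. closure/post-closure financial assurance $400,000 < $450,000 → not met
6. condition 'operates a transfer station' holds; spill-response drill 34 days ago vs limit 30 → not met
7. drivers with hazwaste endorsement 2 < 3 → not met
8. vehicles overdue for inspection 3 ≤ 3 → met
9. vehicle leak inspection 124 days ago vs limit 120 → not met
10. driver safety training 34 days ago vs limit 30 → not met
11. certified spill responders 0 < 4 → not met
12. landfill permit verification 1092 days ago vs limit 730 → not met
Not met: 2, 3, 4, 5, 6, 7, 9, 10, 11, 12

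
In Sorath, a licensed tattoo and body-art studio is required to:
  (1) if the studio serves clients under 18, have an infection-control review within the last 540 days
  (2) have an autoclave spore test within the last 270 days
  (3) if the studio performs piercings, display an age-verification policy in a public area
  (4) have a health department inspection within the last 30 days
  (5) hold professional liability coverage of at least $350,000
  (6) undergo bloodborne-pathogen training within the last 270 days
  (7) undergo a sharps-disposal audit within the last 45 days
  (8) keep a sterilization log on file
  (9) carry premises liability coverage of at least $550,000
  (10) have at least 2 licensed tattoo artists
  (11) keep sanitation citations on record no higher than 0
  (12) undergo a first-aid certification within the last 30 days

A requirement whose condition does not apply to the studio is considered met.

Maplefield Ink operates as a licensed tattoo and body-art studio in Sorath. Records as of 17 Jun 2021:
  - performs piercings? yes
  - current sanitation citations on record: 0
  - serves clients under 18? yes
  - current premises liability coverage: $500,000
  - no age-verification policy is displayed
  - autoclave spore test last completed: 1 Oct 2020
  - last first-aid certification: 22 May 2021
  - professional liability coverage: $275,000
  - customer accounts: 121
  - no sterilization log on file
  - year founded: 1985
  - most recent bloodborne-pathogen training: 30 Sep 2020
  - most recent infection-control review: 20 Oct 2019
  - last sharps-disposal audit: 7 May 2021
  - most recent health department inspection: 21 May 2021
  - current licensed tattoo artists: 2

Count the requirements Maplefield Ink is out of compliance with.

5

1. condition 'serves clients under 18' holds; infection-control review 606 days ago vs limit 540 → not met
2. autoclave spore test 259 days ago vs limit 270 → met
3. condition 'performs piercings' holds; age-verification policy absent → not met
4. health department inspection 27 days ago vs limit 30 → met
5. professional liability coverage $275,000 < $350,000 → not met
6. bloodborne-pathogen training 260 days ago vs limit 270 → met
7. sharps-disposal audit 41 days ago vs limit 45 → met
8. sterilization log absent → not met
9. premises liability coverage $500,000 < $550,000 → not met
10. licensed tattoo artists 2 ≥ 2 → met
11. sanitation citations on record 0 ≤ 0 → met
12. first-aid certification 26 days ago vs limit 30 → met
Not met: 5 of 12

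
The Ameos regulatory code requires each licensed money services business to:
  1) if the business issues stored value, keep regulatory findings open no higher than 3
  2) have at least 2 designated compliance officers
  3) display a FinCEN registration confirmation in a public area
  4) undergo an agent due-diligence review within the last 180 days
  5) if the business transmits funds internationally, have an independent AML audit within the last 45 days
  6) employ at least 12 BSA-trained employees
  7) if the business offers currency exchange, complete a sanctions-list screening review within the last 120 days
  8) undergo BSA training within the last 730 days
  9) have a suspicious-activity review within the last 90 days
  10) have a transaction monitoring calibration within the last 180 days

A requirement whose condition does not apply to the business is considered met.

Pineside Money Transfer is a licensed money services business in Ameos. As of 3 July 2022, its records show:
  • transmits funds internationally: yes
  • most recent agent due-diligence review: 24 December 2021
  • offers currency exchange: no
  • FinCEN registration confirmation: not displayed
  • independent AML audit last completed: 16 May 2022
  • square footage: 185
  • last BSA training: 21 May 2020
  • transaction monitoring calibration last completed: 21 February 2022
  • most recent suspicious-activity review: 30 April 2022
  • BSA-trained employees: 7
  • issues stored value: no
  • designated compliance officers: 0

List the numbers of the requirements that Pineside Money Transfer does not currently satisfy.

2, 3, 4, 5, 6, 8

1. condition 'issues stored value' does not hold → requirement n/a → met
2. designated compliance officers 0 < 2 → not met
3. FinCEN registration confirmation absent → not met
4. agent due-diligence review 191 days ago vs limit 180 → not met
5. condition 'transmits funds internationally' holds; independent AML audit 48 days ago vs limit 45 → not met
6. BSA-trained employees 7 < 12 → not met
7. condition 'offers currency exchange' does not hold → requirement n/a → met
8. BSA training 773 days ago vs limit 730 → not met
9. suspicious-activity review 64 days ago vs limit 90 → met
10. transaction monitoring calibration 132 days ago vs limit 180 → met
Not met: 2, 3, 4, 5, 6, 8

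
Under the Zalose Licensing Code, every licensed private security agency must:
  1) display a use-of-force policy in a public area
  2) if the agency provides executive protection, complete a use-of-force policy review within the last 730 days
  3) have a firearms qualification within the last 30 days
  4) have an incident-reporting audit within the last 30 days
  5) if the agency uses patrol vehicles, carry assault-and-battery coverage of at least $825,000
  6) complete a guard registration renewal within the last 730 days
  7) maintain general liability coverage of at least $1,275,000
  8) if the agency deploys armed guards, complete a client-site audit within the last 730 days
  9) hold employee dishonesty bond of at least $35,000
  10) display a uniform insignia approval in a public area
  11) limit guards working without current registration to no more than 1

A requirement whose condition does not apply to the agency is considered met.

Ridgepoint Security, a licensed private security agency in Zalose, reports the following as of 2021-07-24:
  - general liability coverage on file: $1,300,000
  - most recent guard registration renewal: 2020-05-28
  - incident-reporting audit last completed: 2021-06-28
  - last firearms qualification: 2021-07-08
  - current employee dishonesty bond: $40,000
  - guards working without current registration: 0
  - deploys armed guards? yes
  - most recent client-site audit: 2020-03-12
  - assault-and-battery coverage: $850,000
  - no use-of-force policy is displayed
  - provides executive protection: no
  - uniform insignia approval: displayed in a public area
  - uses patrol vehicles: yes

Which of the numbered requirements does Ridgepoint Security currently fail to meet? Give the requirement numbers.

1. use-of-force policy absent → not met
2. condition 'provides executive protection' does not hold → requirement n/a → met
3. firearms qualification 16 days ago vs limit 30 → met
4. incident-reporting audit 26 days ago vs limit 30 → met
5. condition 'uses patrol vehicles' holds; assault-and-battery coverage $850,000 ≥ $825,000 → met
6. guard registration renewal 422 days ago vs limit 730 → met
7. general liability coverage $1,300,000 ≥ $1,275,000 → met
8. condition 'deploys armed guards' holds; client-site audit 499 days ago vs limit 730 → met
9. employee dishonesty bond $40,000 ≥ $35,000 → met
10. uniform insignia approval present → met
11. guards working without current registration 0 ≤ 1 → met
Not met: 1

1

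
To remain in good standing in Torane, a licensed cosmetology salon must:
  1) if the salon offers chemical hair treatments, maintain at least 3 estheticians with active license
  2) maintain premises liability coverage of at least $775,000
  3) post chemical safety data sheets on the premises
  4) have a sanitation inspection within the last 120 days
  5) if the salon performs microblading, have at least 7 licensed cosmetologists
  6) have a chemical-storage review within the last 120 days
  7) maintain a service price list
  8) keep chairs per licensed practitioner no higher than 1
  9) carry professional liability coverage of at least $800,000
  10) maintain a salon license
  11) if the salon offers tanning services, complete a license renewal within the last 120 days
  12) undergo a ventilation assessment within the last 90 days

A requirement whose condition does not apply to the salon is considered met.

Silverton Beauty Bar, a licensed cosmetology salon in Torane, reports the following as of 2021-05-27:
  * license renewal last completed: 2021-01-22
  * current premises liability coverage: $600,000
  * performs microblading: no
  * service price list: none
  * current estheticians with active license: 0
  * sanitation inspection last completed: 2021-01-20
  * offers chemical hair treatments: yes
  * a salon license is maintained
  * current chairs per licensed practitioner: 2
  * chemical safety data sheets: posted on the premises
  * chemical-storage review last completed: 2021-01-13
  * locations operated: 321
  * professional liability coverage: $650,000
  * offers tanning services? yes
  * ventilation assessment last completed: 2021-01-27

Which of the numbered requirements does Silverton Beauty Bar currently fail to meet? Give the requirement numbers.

1. condition 'offers chemical hair treatments' holds; estheticians with active license 0 < 3 → not met
2. premises liability coverage $600,000 < $775,000 → not met
3. chemical safety data sheets present → met
4. sanitation inspection 127 days ago vs limit 120 → not met
5. condition 'performs microblading' does not hold → requirement n/a → met
6. chemical-storage review 134 days ago vs limit 120 → not met
7. service price list absent → not met
8. chairs per licensed practitioner 2 > 1 → not met
9. professional liability coverage $650,000 < $800,000 → not met
10. salon license present → met
11. condition 'offers tanning services' holds; license renewal 125 days ago vs limit 120 → not met
12. ventilation assessment 120 days ago vs limit 90 → not met
Not met: 1, 2, 4, 6, 7, 8, 9, 11, 12

1, 2, 4, 6, 7, 8, 9, 11, 12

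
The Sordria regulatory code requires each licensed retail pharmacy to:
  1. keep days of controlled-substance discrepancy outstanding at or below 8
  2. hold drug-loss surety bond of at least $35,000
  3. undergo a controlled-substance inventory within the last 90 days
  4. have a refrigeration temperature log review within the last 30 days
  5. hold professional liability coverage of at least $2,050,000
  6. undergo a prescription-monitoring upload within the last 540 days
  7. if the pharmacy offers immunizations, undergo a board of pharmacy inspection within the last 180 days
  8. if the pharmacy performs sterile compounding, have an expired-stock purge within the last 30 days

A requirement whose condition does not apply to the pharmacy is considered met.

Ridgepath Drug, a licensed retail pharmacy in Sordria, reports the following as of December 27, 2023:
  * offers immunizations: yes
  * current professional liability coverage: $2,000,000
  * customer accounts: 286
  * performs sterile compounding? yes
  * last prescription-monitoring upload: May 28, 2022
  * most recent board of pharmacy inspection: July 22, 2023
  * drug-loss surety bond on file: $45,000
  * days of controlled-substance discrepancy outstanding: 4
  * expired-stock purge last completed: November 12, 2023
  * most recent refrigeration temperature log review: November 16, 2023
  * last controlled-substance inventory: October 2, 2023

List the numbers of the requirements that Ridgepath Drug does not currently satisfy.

1. days of controlled-substance discrepancy outstanding 4 ≤ 8 → met
2. drug-loss surety bond $45,000 ≥ $35,000 → met
3. controlled-substance inventory 86 days ago vs limit 90 → met
4. refrigeration temperature log review 41 days ago vs limit 30 → not met
5. professional liability coverage $2,000,000 < $2,050,000 → not met
6. prescription-monitoring upload 578 days ago vs limit 540 → not met
7. condition 'offers immunizations' holds; board of pharmacy inspection 158 days ago vs limit 180 → met
8. condition 'performs sterile compounding' holds; expired-stock purge 45 days ago vs limit 30 → not met
Not met: 4, 5, 6, 8

4, 5, 6, 8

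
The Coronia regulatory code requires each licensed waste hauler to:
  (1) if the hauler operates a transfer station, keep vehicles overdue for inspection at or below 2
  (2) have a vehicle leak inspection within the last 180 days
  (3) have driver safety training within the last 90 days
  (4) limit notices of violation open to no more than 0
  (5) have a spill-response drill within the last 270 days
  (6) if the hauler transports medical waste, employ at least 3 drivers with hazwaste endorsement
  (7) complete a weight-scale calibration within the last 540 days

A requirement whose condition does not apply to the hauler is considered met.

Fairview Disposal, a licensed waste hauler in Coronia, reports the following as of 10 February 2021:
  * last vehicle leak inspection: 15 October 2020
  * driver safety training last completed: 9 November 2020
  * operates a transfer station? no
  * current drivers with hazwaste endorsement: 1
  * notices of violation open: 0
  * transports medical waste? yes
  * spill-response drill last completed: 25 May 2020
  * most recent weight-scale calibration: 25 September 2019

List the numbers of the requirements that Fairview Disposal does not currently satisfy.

1. condition 'operates a transfer station' does not hold → requirement n/a → met
2. vehicle leak inspection 118 days ago vs limit 180 → met
3. driver safety training 93 days ago vs limit 90 → not met
4. notices of violation open 0 ≤ 0 → met
5. spill-response drill 261 days ago vs limit 270 → met
6. condition 'transports medical waste' holds; drivers with hazwaste endorsement 1 < 3 → not met
7. weight-scale calibration 504 days ago vs limit 540 → met
Not met: 3, 6

3, 6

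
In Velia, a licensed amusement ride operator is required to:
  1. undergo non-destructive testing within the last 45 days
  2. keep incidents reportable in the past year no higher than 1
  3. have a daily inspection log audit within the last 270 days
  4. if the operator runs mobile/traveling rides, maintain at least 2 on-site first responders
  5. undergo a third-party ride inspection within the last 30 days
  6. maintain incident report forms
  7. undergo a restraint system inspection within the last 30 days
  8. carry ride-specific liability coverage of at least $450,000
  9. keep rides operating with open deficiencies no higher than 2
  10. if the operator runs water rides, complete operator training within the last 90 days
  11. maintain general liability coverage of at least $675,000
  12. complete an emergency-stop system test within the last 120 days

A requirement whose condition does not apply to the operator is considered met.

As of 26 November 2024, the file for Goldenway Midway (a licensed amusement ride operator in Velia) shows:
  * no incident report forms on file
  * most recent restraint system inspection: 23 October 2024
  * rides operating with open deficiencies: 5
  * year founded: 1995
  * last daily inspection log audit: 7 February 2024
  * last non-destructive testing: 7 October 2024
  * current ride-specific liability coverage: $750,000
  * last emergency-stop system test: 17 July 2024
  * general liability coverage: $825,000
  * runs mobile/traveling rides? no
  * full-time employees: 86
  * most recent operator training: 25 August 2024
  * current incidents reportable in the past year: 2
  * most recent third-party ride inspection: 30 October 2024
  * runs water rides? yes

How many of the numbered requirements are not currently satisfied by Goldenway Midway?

8

1. non-destructive testing 50 days ago vs limit 45 → not met
2. incidents reportable in the past year 2 > 1 → not met
3. daily inspection log audit 293 days ago vs limit 270 → not met
4. condition 'runs mobile/traveling rides' does not hold → requirement n/a → met
5. third-party ride inspection 27 days ago vs limit 30 → met
6. incident report forms absent → not met
7. restraint system inspection 34 days ago vs limit 30 → not met
8. ride-specific liability coverage $750,000 ≥ $450,000 → met
9. rides operating with open deficiencies 5 > 2 → not met
10. condition 'runs water rides' holds; operator training 93 days ago vs limit 90 → not met
11. general liability coverage $825,000 ≥ $675,000 → met
12. emergency-stop system test 132 days ago vs limit 120 → not met
Not met: 8 of 12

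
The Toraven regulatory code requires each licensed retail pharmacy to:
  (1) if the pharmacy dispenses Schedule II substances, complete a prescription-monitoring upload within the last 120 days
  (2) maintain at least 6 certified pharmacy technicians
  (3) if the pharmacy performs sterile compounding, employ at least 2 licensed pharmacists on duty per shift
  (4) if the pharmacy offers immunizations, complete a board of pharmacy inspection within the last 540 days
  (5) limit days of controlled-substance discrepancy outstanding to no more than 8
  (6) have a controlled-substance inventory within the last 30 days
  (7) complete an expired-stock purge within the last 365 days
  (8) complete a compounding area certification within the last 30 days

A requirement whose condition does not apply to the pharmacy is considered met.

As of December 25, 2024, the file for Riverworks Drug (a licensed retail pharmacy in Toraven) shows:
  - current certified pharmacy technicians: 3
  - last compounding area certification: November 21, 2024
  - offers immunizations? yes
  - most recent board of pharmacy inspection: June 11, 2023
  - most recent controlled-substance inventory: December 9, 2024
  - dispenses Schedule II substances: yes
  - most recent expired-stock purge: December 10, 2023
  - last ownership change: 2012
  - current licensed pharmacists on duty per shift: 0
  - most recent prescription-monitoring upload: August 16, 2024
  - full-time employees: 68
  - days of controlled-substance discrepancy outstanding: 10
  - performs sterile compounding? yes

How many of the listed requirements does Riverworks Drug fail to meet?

1. condition 'dispenses Schedule II substances' holds; prescription-monitoring upload 131 days ago vs limit 120 → not met
2. certified pharmacy technicians 3 < 6 → not met
3. condition 'performs sterile compounding' holds; licensed pharmacists on duty per shift 0 < 2 → not met
4. condition 'offers immunizations' holds; board of pharmacy inspection 563 days ago vs limit 540 → not met
5. days of controlled-substance discrepancy outstanding 10 > 8 → not met
6. controlled-substance inventory 16 days ago vs limit 30 → met
7. expired-stock purge 381 days ago vs limit 365 → not met
8. compounding area certification 34 days ago vs limit 30 → not met
Not met: 7 of 8

7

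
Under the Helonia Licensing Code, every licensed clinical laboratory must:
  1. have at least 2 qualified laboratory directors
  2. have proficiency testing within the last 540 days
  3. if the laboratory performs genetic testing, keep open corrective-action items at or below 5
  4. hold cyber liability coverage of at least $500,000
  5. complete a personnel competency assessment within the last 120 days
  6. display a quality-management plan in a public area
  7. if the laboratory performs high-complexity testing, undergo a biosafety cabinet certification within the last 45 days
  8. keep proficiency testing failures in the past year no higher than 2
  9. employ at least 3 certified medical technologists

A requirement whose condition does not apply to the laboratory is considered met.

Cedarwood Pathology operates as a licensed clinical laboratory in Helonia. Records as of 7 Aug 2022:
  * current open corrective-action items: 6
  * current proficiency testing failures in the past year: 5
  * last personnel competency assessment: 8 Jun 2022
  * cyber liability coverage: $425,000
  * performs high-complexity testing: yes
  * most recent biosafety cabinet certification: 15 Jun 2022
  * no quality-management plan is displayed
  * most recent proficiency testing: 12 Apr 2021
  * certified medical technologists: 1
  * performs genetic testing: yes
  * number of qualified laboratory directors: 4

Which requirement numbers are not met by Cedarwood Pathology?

1. qualified laboratory directors 4 ≥ 2 → met
2. proficiency testing 482 days ago vs limit 540 → met
3. condition 'performs genetic testing' holds; open corrective-action items 6 > 5 → not met
4. cyber liability coverage $425,000 < $500,000 → not met
5. personnel competency assessment 60 days ago vs limit 120 → met
6. quality-management plan absent → not met
7. condition 'performs high-complexity testing' holds; biosafety cabinet certification 53 days ago vs limit 45 → not met
8. proficiency testing failures in the past year 5 > 2 → not met
9. certified medical technologists 1 < 3 → not met
Not met: 3, 4, 6, 7, 8, 9

3, 4, 6, 7, 8, 9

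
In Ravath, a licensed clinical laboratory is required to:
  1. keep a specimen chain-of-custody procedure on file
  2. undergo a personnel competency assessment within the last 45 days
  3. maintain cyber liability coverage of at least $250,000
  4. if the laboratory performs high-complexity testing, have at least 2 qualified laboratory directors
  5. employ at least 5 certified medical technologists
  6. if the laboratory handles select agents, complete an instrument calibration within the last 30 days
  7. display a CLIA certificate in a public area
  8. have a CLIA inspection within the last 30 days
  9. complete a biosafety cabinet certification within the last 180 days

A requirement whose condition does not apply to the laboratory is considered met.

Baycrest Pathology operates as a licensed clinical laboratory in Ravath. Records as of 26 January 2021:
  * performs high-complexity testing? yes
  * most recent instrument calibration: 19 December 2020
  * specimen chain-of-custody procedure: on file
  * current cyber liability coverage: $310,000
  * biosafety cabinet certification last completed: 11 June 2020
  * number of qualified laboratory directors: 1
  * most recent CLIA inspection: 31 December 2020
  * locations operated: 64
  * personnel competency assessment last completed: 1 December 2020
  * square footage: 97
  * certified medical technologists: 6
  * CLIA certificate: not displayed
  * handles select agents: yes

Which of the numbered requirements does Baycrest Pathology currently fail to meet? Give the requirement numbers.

1. specimen chain-of-custody procedure present → met
2. personnel competency assessment 56 days ago vs limit 45 → not met
3. cyber liability coverage $310,000 ≥ $250,000 → met
4. condition 'performs high-complexity testing' holds; qualified laboratory directors 1 < 2 → not met
5. certified medical technologists 6 ≥ 5 → met
6. condition 'handles select agents' holds; instrument calibration 38 days ago vs limit 30 → not met
7. CLIA certificate absent → not met
8. CLIA inspection 26 days ago vs limit 30 → met
9. biosafety cabinet certification 229 days ago vs limit 180 → not met
Not met: 2, 4, 6, 7, 9

2, 4, 6, 7, 9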